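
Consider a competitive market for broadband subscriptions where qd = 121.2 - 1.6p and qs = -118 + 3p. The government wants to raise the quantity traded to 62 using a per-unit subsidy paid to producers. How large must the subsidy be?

Required subsidy s = 23 per unit

At q = 62, invert demand for the buyer price: pb = (121.2 − 62)/1.6 = 37; invert supply for the seller price: ps = (62 − (-118))/3 = 60.
The subsidy must fill the gap: s = ps − pb = 60 − 37 = 23.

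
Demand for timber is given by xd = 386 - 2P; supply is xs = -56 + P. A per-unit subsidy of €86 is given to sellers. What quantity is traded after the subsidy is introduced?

x' = 446/3

Pre-subsidy: 386 - 2P = -56 + P gives P* = 442/3, x* = 274/3.
With the subsidy, sellers receive Ps = Pb + 86 for each unit, where Pb is the price buyers pay.
Supply in terms of Pb becomes xs = -56 + 1(Pb + 86) = 30 + Pb. Setting this equal to demand: 386 - 2Pb = 30 + Pb, so Pb = 356/3.
Sellers receive Ps = 356/3 + 86 = 614/3; x' = 386 − 2·(356/3) = 446/3.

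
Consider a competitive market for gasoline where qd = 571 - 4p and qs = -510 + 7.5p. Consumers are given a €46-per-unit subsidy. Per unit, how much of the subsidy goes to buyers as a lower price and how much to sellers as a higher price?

Pre-subsidy: 571 - 4p = -510 + 7.5p gives p* = 94, q* = 195.
With the rebate, buyers effectively pay pb = ps − 46, where ps is the price sellers receive.
Demand in terms of ps becomes qd = 571 − 4(ps − 46) = 755 - 4ps. Setting this equal to supply: 755 - 4ps = -510 + 7.5ps, so ps = 110.
Buyers pay pb = 110 − 46 = 64; q' = -510 + 7.5·110 = 315.
Buyers' price falls by p* − pb = 94 − 64 = 30; sellers' price rises by ps − p* = 110 − 94 = 16.

Buyers gain €30 per unit; sellers gain €16 per unit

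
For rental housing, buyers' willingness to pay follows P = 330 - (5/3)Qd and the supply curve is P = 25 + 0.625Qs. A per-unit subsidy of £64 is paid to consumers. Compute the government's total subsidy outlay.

Pre-subsidy: 330 - (5/3)Q = 25 + 0.625Q gives Q* = 1464/11 and P* = 1190/11.
With the rebate, buyers effectively pay Pb = Ps − 64, where Ps is the price sellers receive.
On the curves, Pb = 330 - (5/3)Q and Ps = 25 + 0.625Q; the wedge Ps − Pb = 64 gives 25 + 0.625Q − (330 - (5/3)Q) = 64, so Q' = 8856/55.
Then Pb = 330 − (5/3)·(8856/55) = 678/11 and Ps = 25 + 0.625·(8856/55) = 1382/11.
Government outlay = subsidy × quantity = 64 × 8856/55 = 566784/55.

Government cost = 566784/55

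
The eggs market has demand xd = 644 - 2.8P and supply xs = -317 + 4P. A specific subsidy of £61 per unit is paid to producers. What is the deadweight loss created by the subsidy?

Pre-subsidy: 644 - 2.8P = -317 + 4P gives P* = 4805/34, x* = 4221/17.
With the subsidy, sellers receive Ps = Pb + 61 for each unit, where Pb is the price buyers pay.
Supply in terms of Pb becomes xs = -317 + 4(Pb + 61) = -73 + 4Pb. Setting this equal to demand: 644 - 2.8Pb = -73 + 4Pb, so Pb = 3585/34.
Sellers receive Ps = 3585/34 + 61 = 5659/34; x' = 644 − 2.8·(3585/34) = 5929/17.
The subsidy expands output by 5929/17 − 4221/17 = 1708/17 past the efficient level; on those units the gap between marginal cost and willingness to pay runs from 0 up to 61.
DWL = ½ × 61 × 1708/17 = 52094/17.

Deadweight loss = 52094/17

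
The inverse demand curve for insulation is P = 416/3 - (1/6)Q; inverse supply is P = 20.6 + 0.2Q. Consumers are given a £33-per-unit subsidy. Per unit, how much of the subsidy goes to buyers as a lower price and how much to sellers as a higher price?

Pre-subsidy: 416/3 - (1/6)Q = 20.6 + 0.2Q gives Q* = 322 and P* = 85.
With the rebate, buyers effectively pay Pb = Ps − 33, where Ps is the price sellers receive.
On the curves, Pb = 416/3 - (1/6)Q and Ps = 20.6 + 0.2Q; the wedge Ps − Pb = 33 gives 20.6 + 0.2Q − (416/3 - (1/6)Q) = 33, so Q' = 412.
Then Pb = 416/3 − (1/6)·412 = 70 and Ps = 20.6 + 0.2·412 = 103.
Buyers' price falls by P* − Pb = 85 − 70 = 15; sellers' price rises by Ps − P* = 103 − 85 = 18.

Buyers gain £15 per unit; sellers gain £18 per unit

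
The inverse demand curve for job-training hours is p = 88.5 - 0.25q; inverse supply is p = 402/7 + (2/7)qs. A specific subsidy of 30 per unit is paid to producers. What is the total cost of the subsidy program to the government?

Government cost = 3420

Pre-subsidy: 88.5 - 0.25q = 402/7 + (2/7)q gives q* = 58 and p* = 74.
With the subsidy, sellers receive ps = pb + 30 for each unit, where pb is the price buyers pay.
On the curves, pb = 88.5 - 0.25q and ps = 402/7 + (2/7)q; the wedge ps − pb = 30 gives 402/7 + (2/7)q − (88.5 - 0.25q) = 30, so q' = 114.
Then pb = 88.5 − 0.25·114 = 60 and ps = 402/7 + (2/7)·114 = 90.
Government outlay = subsidy × quantity = 30 × 114 = 3420.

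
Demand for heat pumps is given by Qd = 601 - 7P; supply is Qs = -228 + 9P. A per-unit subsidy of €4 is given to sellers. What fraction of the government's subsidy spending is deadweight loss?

DWL / government spending = 42/1355

Pre-subsidy: 601 - 7P = -228 + 9P gives P* = 51.8125, Q* = 238.3125.
With the subsidy, sellers receive Ps = Pb + 4 for each unit, where Pb is the price buyers pay.
Supply in terms of Pb becomes Qs = -228 + 9(Pb + 4) = -192 + 9Pb. Setting this equal to demand: 601 - 7Pb = -192 + 9Pb, so Pb = 49.5625.
Sellers receive Ps = 49.5625 + 4 = 53.5625; Q' = 601 − 7·49.5625 = 254.0625.
ΔCS = ½(238.3125 + 254.0625)(51.8125 − 49.5625) = 553.921875; ΔPS = ½(238.3125 + 254.0625)(53.5625 − 51.8125) = 430.828125.
Government spending = 4 × 254.0625 = 1016.25.
DWL = ½ × 4 × (254.0625 − 238.3125) = 31.5; fraction = 31.5 / 1016.25 = 42/1355.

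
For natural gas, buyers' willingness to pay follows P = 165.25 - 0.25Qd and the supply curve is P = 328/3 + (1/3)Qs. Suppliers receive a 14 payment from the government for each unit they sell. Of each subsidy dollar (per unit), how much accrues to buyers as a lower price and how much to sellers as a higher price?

Buyers gain 6 per unit; sellers gain 8 per unit

Pre-subsidy: 165.25 - 0.25Q = 328/3 + (1/3)Q gives Q* = 671/7 and P* = 989/7.
With the subsidy, sellers receive Ps = Pb + 14 for each unit, where Pb is the price buyers pay.
On the curves, Pb = 165.25 - 0.25Q and Ps = 328/3 + (1/3)Q; the wedge Ps − Pb = 14 gives 328/3 + (1/3)Q − (165.25 - 0.25Q) = 14, so Q' = 839/7.
Then Pb = 165.25 − 0.25·(839/7) = 947/7 and Ps = 328/3 + (1/3)·(839/7) = 1045/7.
Buyers' price falls by P* − Pb = 989/7 − 947/7 = 6; sellers' price rises by Ps − P* = 1045/7 − 989/7 = 8.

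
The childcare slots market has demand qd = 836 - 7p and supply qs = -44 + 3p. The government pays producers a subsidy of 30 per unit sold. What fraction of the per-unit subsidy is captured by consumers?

Consumer share = 0.3

Pre-subsidy: 836 - 7p = -44 + 3p gives p* = 88, q* = 220.
With the subsidy, sellers receive ps = pb + 30 for each unit, where pb is the price buyers pay.
Supply in terms of pb becomes qs = -44 + 3(pb + 30) = 46 + 3pb. Setting this equal to demand: 836 - 7pb = 46 + 3pb, so pb = 79.
Sellers receive ps = 79 + 30 = 109; q' = 836 − 7·79 = 283.
Buyers' price falls by p* − pb = 88 − 79 = 9; sellers' price rises by ps − p* = 109 − 88 = 21.
So consumers capture 9/30 = 0.3 of each unit of subsidy.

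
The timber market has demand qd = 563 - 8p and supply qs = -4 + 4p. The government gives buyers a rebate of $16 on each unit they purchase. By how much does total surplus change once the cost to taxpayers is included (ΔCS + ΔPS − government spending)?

Net change in total surplus = -1024/3

Pre-subsidy: 563 - 8p = -4 + 4p gives p* = 47.25, q* = 185.
With the rebate, buyers effectively pay pb = ps − 16, where ps is the price sellers receive.
Demand in terms of ps becomes qd = 563 − 8(ps − 16) = 691 - 8ps. Setting this equal to supply: 691 - 8ps = -4 + 4ps, so ps = 695/12.
Buyers pay pb = 695/12 − 16 = 503/12; q' = -4 + 4·(695/12) = 683/3.
ΔCS = ½(185 + 683/3)(47.25 − 503/12) = 9904/9; ΔPS = ½(185 + 683/3)(695/12 − 47.25) = 19808/9.
Government spending = 16 × 683/3 = 10928/3.
Net change = 9904/9 + 19808/9 − 10928/3 = -1024/3. The loss equals the DWL triangle ½·16·128/3.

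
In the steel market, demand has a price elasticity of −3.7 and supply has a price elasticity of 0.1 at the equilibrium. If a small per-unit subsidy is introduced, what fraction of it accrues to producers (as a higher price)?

For a small subsidy around the equilibrium, the benefit split depends on the relative slopes, which at a point are proportional to the elasticities.
Buyer share = εs/(εs + |εd|) = 0.1/(0.1 + 3.7) = 1/38; seller share = |εd|/(εs + |εd|) = 37/38.
So producers capture 37/38 of the subsidy.

Producer share = 37/38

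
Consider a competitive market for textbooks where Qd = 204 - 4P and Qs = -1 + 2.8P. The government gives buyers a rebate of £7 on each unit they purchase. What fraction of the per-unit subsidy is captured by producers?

Pre-subsidy: 204 - 4P = -1 + 2.8P gives P* = 1025/34, Q* = 1418/17.
With the rebate, buyers effectively pay Pb = Ps − 7, where Ps is the price sellers receive.
Demand in terms of Ps becomes Qd = 204 − 4(Ps − 7) = 232 - 4Ps. Setting this equal to supply: 232 - 4Ps = -1 + 2.8Ps, so Ps = 1165/34.
Buyers pay Pb = 1165/34 − 7 = 927/34; Q' = -1 + 2.8·(1165/34) = 1614/17.
Buyers' price falls by P* − Pb = 1025/34 − 927/34 = 49/17; sellers' price rises by Ps − P* = 1165/34 − 1025/34 = 70/17.
So producers capture (70/17)/7 = 10/17 of each unit of subsidy.

Producer share = 10/17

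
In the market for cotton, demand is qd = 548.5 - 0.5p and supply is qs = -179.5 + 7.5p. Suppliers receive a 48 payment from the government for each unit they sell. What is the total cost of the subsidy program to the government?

Government cost = 25224

Pre-subsidy: 548.5 - 0.5p = -179.5 + 7.5p gives p* = 91, q* = 503.
With the subsidy, sellers receive ps = pb + 48 for each unit, where pb is the price buyers pay.
Supply in terms of pb becomes qs = -179.5 + 7.5(pb + 48) = 180.5 + 7.5pb. Setting this equal to demand: 548.5 - 0.5pb = 180.5 + 7.5pb, so pb = 46.
Sellers receive ps = 46 + 48 = 94; q' = 548.5 − 0.5·46 = 525.5.
Government outlay = subsidy × quantity = 48 × 525.5 = 25224.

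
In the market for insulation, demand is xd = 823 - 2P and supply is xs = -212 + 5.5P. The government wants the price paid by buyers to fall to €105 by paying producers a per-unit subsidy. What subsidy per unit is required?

At a buyer price of 105, quantity demanded is 823 − 2·105 = 613.
Sellers supply 613 only when they receive Ps with -212 + 5.5·Ps = 613, i.e. Ps = 150.
s = Ps − Pb = 150 − 105 = 45.

Required subsidy s = €45 per unit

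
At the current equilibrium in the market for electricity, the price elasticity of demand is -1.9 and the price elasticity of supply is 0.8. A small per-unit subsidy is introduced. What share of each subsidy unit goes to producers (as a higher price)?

Producer share = 19/27

For a small subsidy around the equilibrium, the benefit split depends on the relative slopes, which at a point are proportional to the elasticities.
Buyer share = εs/(εs + |εd|) = 0.8/(0.8 + 1.9) = 8/27; seller share = |εd|/(εs + |εd|) = 19/27.
So producers capture 19/27 of the subsidy.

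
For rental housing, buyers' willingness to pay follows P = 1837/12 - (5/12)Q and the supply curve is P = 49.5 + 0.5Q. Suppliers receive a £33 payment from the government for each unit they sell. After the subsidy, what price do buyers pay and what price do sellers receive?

Buyers pay £91; sellers receive £124

Pre-subsidy: 1837/12 - (5/12)Q = 49.5 + 0.5Q gives Q* = 113 and P* = 106.
With the subsidy, sellers receive Ps = Pb + 33 for each unit, where Pb is the price buyers pay.
On the curves, Pb = 1837/12 - (5/12)Q and Ps = 49.5 + 0.5Q; the wedge Ps − Pb = 33 gives 49.5 + 0.5Q − (1837/12 - (5/12)Q) = 33, so Q' = 149.
Then Pb = 1837/12 − (5/12)·149 = 91 and Ps = 49.5 + 0.5·149 = 124.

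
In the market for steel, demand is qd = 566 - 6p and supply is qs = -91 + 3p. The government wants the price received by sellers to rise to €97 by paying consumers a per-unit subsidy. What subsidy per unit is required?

Required subsidy s = €36 per unit

At a seller price of 97, quantity supplied is -91 + 3·97 = 200.
Buyers absorb 200 only when they pay pb with 566 − 6·pb = 200, i.e. pb = 61.
s = ps − pb = 97 − 61 = 36.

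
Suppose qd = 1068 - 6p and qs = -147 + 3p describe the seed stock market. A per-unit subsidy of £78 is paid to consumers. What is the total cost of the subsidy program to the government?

Government cost = £32292

Pre-subsidy: 1068 - 6p = -147 + 3p gives p* = 135, q* = 258.
With the rebate, buyers effectively pay pb = ps − 78, where ps is the price sellers receive.
Demand in terms of ps becomes qd = 1068 − 6(ps − 78) = 1536 - 6ps. Setting this equal to supply: 1536 - 6ps = -147 + 3ps, so ps = 187.
Buyers pay pb = 187 − 78 = 109; q' = -147 + 3·187 = 414.
Government outlay = subsidy × quantity = 78 × 414 = 32292.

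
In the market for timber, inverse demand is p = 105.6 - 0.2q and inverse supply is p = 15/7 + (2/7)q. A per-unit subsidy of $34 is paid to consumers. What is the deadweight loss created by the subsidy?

Pre-subsidy: 105.6 - 0.2q = 15/7 + (2/7)q gives q* = 213 and p* = 63.
With the rebate, buyers effectively pay pb = ps − 34, where ps is the price sellers receive.
On the curves, pb = 105.6 - 0.2q and ps = 15/7 + (2/7)q; the wedge ps − pb = 34 gives 15/7 + (2/7)q − (105.6 - 0.2q) = 34, so q' = 283.
Then pb = 105.6 − 0.2·283 = 49 and ps = 15/7 + (2/7)·283 = 83.
The subsidy expands output by 283 − 213 = 70 past the efficient level; on those units the gap between marginal cost and willingness to pay runs from 0 up to 34.
DWL = ½ × 34 × 70 = 1190.

Deadweight loss = $1190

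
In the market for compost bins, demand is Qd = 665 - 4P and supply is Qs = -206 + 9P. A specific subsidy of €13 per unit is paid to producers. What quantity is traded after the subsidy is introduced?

Pre-subsidy: 665 - 4P = -206 + 9P gives P* = 67, Q* = 397.
With the subsidy, sellers receive Ps = Pb + 13 for each unit, where Pb is the price buyers pay.
Supply in terms of Pb becomes Qs = -206 + 9(Pb + 13) = -89 + 9Pb. Setting this equal to demand: 665 - 4Pb = -89 + 9Pb, so Pb = 58.
Sellers receive Ps = 58 + 13 = 71; Q' = 665 − 4·58 = 433.

Q' = 433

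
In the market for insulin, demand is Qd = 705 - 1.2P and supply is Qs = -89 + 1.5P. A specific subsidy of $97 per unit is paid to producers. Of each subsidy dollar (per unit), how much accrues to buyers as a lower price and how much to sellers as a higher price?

Pre-subsidy: 705 - 1.2P = -89 + 1.5P gives P* = 7940/27, Q* = 3169/9.
With the subsidy, sellers receive Ps = Pb + 97 for each unit, where Pb is the price buyers pay.
Supply in terms of Pb becomes Qs = -89 + 1.5(Pb + 97) = 56.5 + 1.5Pb. Setting this equal to demand: 705 - 1.2Pb = 56.5 + 1.5Pb, so Pb = 6485/27.
Sellers receive Ps = 6485/27 + 97 = 9104/27; Q' = 705 − 1.2·(6485/27) = 3751/9.
Buyers' price falls by P* − Pb = 7940/27 − 6485/27 = 485/9; sellers' price rises by Ps − P* = 9104/27 − 7940/27 = 388/9.

Buyers gain 485/9 per unit; sellers gain 388/9 per unit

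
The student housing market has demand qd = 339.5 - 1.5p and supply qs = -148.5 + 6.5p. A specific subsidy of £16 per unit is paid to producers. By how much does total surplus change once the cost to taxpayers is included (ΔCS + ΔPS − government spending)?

Net change in total surplus = -£156

Pre-subsidy: 339.5 - 1.5p = -148.5 + 6.5p gives p* = 61, q* = 248.
With the subsidy, sellers receive ps = pb + 16 for each unit, where pb is the price buyers pay.
Supply in terms of pb becomes qs = -148.5 + 6.5(pb + 16) = -44.5 + 6.5pb. Setting this equal to demand: 339.5 - 1.5pb = -44.5 + 6.5pb, so pb = 48.
Sellers receive ps = 48 + 16 = 64; q' = 339.5 − 1.5·48 = 267.5.
ΔCS = ½(248 + 267.5)(61 − 48) = 3350.75; ΔPS = ½(248 + 267.5)(64 − 61) = 773.25.
Government spending = 16 × 267.5 = 4280.
Net change = 3350.75 + 773.25 − 4280 = -156. The loss equals the DWL triangle ½·16·19.5.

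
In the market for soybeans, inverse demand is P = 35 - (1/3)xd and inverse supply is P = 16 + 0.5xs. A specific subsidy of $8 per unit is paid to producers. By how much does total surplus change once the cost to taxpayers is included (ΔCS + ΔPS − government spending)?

Pre-subsidy: 35 - (1/3)x = 16 + 0.5x gives x* = 22.8 and P* = 27.4.
With the subsidy, sellers receive Ps = Pb + 8 for each unit, where Pb is the price buyers pay.
On the curves, Pb = 35 - (1/3)x and Ps = 16 + 0.5x; the wedge Ps − Pb = 8 gives 16 + 0.5x − (35 - (1/3)x) = 8, so x' = 32.4.
Then Pb = 35 − (1/3)·32.4 = 24.2 and Ps = 16 + 0.5·32.4 = 32.2.
ΔCS = ½(22.8 + 32.4)(27.4 − 24.2) = 88.32; ΔPS = ½(22.8 + 32.4)(32.2 − 27.4) = 132.48.
Government spending = 8 × 32.4 = 259.2.
Net change = 88.32 + 132.48 − 259.2 = -38.4. The loss equals the DWL triangle ½·8·9.6.

Net change in total surplus = -$38.4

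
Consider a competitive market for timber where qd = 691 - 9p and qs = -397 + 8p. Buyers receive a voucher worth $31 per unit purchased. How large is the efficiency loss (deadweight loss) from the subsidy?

Deadweight loss = 34596/17

Pre-subsidy: 691 - 9p = -397 + 8p gives p* = 64, q* = 115.
With the rebate, buyers effectively pay pb = ps − 31, where ps is the price sellers receive.
Demand in terms of ps becomes qd = 691 − 9(ps − 31) = 970 - 9ps. Setting this equal to supply: 970 - 9ps = -397 + 8ps, so ps = 1367/17.
Buyers pay pb = 1367/17 − 31 = 840/17; q' = -397 + 8·(1367/17) = 4187/17.
The subsidy expands output by 4187/17 − 115 = 2232/17 past the efficient level; on those units the gap between marginal cost and willingness to pay runs from 0 up to 31.
DWL = ½ × 31 × 2232/17 = 34596/17.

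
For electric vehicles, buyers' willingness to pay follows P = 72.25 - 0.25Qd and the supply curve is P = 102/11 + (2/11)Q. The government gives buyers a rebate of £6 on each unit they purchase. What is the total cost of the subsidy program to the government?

Government cost = 18210/19

Pre-subsidy: 72.25 - 0.25Q = 102/11 + (2/11)Q gives Q* = 2771/19 and P* = 680/19.
With the rebate, buyers effectively pay Pb = Ps − 6, where Ps is the price sellers receive.
On the curves, Pb = 72.25 - 0.25Q and Ps = 102/11 + (2/11)Q; the wedge Ps − Pb = 6 gives 102/11 + (2/11)Q − (72.25 - 0.25Q) = 6, so Q' = 3035/19.
Then Pb = 72.25 − 0.25·(3035/19) = 614/19 and Ps = 102/11 + (2/11)·(3035/19) = 728/19.
Government outlay = subsidy × quantity = 6 × 3035/19 = 18210/19.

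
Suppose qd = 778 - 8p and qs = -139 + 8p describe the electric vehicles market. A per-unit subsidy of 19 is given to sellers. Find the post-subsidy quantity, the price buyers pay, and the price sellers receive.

q' = 395.5; buyers pay 47.8125; sellers receive 66.8125

Pre-subsidy: 778 - 8p = -139 + 8p gives p* = 57.3125, q* = 319.5.
With the subsidy, sellers receive ps = pb + 19 for each unit, where pb is the price buyers pay.
Supply in terms of pb becomes qs = -139 + 8(pb + 19) = 13 + 8pb. Setting this equal to demand: 778 - 8pb = 13 + 8pb, so pb = 47.8125.
Sellers receive ps = 47.8125 + 19 = 66.8125; q' = 778 − 8·47.8125 = 395.5.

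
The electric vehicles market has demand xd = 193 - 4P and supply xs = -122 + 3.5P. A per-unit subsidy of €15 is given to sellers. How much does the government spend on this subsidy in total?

Pre-subsidy: 193 - 4P = -122 + 3.5P gives P* = 42, x* = 25.
With the subsidy, sellers receive Ps = Pb + 15 for each unit, where Pb is the price buyers pay.
Supply in terms of Pb becomes xs = -122 + 3.5(Pb + 15) = -69.5 + 3.5Pb. Setting this equal to demand: 193 - 4Pb = -69.5 + 3.5Pb, so Pb = 35.
Sellers receive Ps = 35 + 15 = 50; x' = 193 − 4·35 = 53.
Government outlay = subsidy × quantity = 15 × 53 = 795.

Government cost = €795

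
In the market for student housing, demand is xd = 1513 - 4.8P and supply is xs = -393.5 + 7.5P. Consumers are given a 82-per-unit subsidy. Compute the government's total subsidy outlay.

Pre-subsidy: 1513 - 4.8P = -393.5 + 7.5P gives P* = 155, x* = 769.
With the rebate, buyers effectively pay Pb = Ps − 82, where Ps is the price sellers receive.
Demand in terms of Ps becomes xd = 1513 − 4.8(Ps − 82) = 1906.6 - 4.8Ps. Setting this equal to supply: 1906.6 - 4.8Ps = -393.5 + 7.5Ps, so Ps = 187.
Buyers pay Pb = 187 − 82 = 105; x' = -393.5 + 7.5·187 = 1009.
Government outlay = subsidy × quantity = 82 × 1009 = 82738.

Government cost = 82738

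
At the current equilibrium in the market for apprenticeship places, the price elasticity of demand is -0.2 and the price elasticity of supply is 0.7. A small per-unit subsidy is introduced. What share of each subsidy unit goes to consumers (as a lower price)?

Consumer share = 7/9

For a small subsidy around the equilibrium, the benefit split depends on the relative slopes, which at a point are proportional to the elasticities.
Buyer share = εs/(εs + |εd|) = 0.7/(0.7 + 0.2) = 7/9; seller share = |εd|/(εs + |εd|) = 2/9.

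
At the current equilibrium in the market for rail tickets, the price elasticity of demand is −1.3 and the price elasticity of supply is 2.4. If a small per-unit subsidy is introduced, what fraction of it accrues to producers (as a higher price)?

Producer share = 13/37

For a small subsidy around the equilibrium, the benefit split depends on the relative slopes, which at a point are proportional to the elasticities.
Buyer share = εs/(εs + |εd|) = 2.4/(2.4 + 1.3) = 24/37; seller share = |εd|/(εs + |εd|) = 13/37.
So producers capture 13/37 of the subsidy.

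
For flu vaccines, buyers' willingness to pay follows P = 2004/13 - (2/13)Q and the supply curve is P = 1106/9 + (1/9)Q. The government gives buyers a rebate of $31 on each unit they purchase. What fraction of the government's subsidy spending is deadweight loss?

Pre-subsidy: 2004/13 - (2/13)Q = 1106/9 + (1/9)Q gives Q* = 118 and P* = 136.
With the rebate, buyers effectively pay Pb = Ps − 31, where Ps is the price sellers receive.
On the curves, Pb = 2004/13 - (2/13)Q and Ps = 1106/9 + (1/9)Q; the wedge Ps − Pb = 31 gives 1106/9 + (1/9)Q − (2004/13 - (2/13)Q) = 31, so Q' = 235.
Then Pb = 2004/13 − (2/13)·235 = 118 and Ps = 1106/9 + (1/9)·235 = 149.
ΔCS = ½(118 + 235)(136 − 118) = 3177; ΔPS = ½(118 + 235)(149 − 136) = 2294.5.
Government spending = 31 × 235 = 7285.
DWL = ½ × 31 × (235 − 118) = 1813.5; fraction = 1813.5 / 7285 = 117/470.

DWL / government spending = 117/470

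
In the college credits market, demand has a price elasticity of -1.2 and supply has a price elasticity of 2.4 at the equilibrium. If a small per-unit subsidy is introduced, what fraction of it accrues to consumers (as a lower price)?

For a small subsidy around the equilibrium, the benefit split depends on the relative slopes, which at a point are proportional to the elasticities.
Buyer share = εs/(εs + |εd|) = 2.4/(2.4 + 1.2) = 2/3; seller share = |εd|/(εs + |εd|) = 1/3.

Consumer share = 2/3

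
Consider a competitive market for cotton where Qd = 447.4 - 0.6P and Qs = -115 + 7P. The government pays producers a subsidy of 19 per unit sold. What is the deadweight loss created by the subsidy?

Pre-subsidy: 447.4 - 0.6P = -115 + 7P gives P* = 74, Q* = 403.
With the subsidy, sellers receive Ps = Pb + 19 for each unit, where Pb is the price buyers pay.
Supply in terms of Pb becomes Qs = -115 + 7(Pb + 19) = 18 + 7Pb. Setting this equal to demand: 447.4 - 0.6Pb = 18 + 7Pb, so Pb = 56.5.
Sellers receive Ps = 56.5 + 19 = 75.5; Q' = 447.4 − 0.6·56.5 = 413.5.
The subsidy expands output by 413.5 − 403 = 10.5 past the efficient level; on those units the gap between marginal cost and willingness to pay runs from 0 up to 19.
DWL = ½ × 19 × 10.5 = 99.75.

Deadweight loss = 99.75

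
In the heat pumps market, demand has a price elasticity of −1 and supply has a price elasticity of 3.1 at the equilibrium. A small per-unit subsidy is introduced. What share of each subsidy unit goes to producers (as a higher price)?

For a small subsidy around the equilibrium, the benefit split depends on the relative slopes, which at a point are proportional to the elasticities.
Buyer share = εs/(εs + |εd|) = 3.1/(3.1 + 1) = 31/41; seller share = |εd|/(εs + |εd|) = 10/41.
So producers capture 10/41 of the subsidy.

Producer share = 10/41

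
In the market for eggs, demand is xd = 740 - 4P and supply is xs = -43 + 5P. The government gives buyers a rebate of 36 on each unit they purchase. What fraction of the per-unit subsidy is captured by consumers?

Consumer share = 5/9

Pre-subsidy: 740 - 4P = -43 + 5P gives P* = 87, x* = 392.
With the rebate, buyers effectively pay Pb = Ps − 36, where Ps is the price sellers receive.
Demand in terms of Ps becomes xd = 740 − 4(Ps − 36) = 884 - 4Ps. Setting this equal to supply: 884 - 4Ps = -43 + 5Ps, so Ps = 103.
Buyers pay Pb = 103 − 36 = 67; x' = -43 + 5·103 = 472.
Buyers' price falls by P* − Pb = 87 − 67 = 20; sellers' price rises by Ps − P* = 103 − 87 = 16.
So consumers capture 20/36 = 5/9 of each unit of subsidy.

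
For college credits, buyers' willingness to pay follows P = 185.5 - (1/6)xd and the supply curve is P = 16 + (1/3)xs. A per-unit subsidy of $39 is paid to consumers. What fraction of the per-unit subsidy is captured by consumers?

Consumer share = 1/3

Pre-subsidy: 185.5 - (1/6)x = 16 + (1/3)x gives x* = 339 and P* = 129.
With the rebate, buyers effectively pay Pb = Ps − 39, where Ps is the price sellers receive.
On the curves, Pb = 185.5 - (1/6)x and Ps = 16 + (1/3)x; the wedge Ps − Pb = 39 gives 16 + (1/3)x − (185.5 - (1/6)x) = 39, so x' = 417.
Then Pb = 185.5 − (1/6)·417 = 116 and Ps = 16 + (1/3)·417 = 155.
Buyers' price falls by P* − Pb = 129 − 116 = 13; sellers' price rises by Ps − P* = 155 − 129 = 26.
So consumers capture 13/39 = 1/3 of each unit of subsidy.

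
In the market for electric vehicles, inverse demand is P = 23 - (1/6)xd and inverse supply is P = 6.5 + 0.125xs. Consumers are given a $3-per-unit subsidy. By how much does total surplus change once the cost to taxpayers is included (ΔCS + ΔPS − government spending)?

Net change in total surplus = -108/7

Pre-subsidy: 23 - (1/6)x = 6.5 + 0.125x gives x* = 396/7 and P* = 95/7.
With the rebate, buyers effectively pay Pb = Ps − 3, where Ps is the price sellers receive.
On the curves, Pb = 23 - (1/6)x and Ps = 6.5 + 0.125x; the wedge Ps − Pb = 3 gives 6.5 + 0.125x − (23 - (1/6)x) = 3, so x' = 468/7.
Then Pb = 23 − (1/6)·(468/7) = 83/7 and Ps = 6.5 + 0.125·(468/7) = 104/7.
ΔCS = ½(396/7 + 468/7)(95/7 − 83/7) = 5184/49; ΔPS = ½(396/7 + 468/7)(104/7 − 95/7) = 3888/49.
Government spending = 3 × 468/7 = 1404/7.
Net change = 5184/49 + 3888/49 − 1404/7 = -108/7. The loss equals the DWL triangle ½·3·72/7.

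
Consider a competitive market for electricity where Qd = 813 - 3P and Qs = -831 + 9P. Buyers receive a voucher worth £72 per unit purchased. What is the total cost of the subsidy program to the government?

Government cost = £40608

Pre-subsidy: 813 - 3P = -831 + 9P gives P* = 137, Q* = 402.
With the rebate, buyers effectively pay Pb = Ps − 72, where Ps is the price sellers receive.
Demand in terms of Ps becomes Qd = 813 − 3(Ps − 72) = 1029 - 3Ps. Setting this equal to supply: 1029 - 3Ps = -831 + 9Ps, so Ps = 155.
Buyers pay Pb = 155 − 72 = 83; Q' = -831 + 9·155 = 564.
Government outlay = subsidy × quantity = 72 × 564 = 40608.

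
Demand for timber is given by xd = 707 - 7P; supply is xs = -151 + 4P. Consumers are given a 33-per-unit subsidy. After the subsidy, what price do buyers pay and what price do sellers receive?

Buyers pay 66; sellers receive 99

Pre-subsidy: 707 - 7P = -151 + 4P gives P* = 78, x* = 161.
With the rebate, buyers effectively pay Pb = Ps − 33, where Ps is the price sellers receive.
Demand in terms of Ps becomes xd = 707 − 7(Ps − 33) = 938 - 7Ps. Setting this equal to supply: 938 - 7Ps = -151 + 4Ps, so Ps = 99.
Buyers pay Pb = 99 − 33 = 66; x' = -151 + 4·99 = 245.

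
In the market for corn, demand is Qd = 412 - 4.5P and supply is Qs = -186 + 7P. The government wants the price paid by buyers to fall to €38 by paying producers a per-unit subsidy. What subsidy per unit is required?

At a buyer price of 38, quantity demanded is 412 − 4.5·38 = 241.
Sellers supply 241 only when they receive Ps with -186 + 7·Ps = 241, i.e. Ps = 61.
s = Ps − Pb = 61 − 38 = 23.

Required subsidy s = €23 per unit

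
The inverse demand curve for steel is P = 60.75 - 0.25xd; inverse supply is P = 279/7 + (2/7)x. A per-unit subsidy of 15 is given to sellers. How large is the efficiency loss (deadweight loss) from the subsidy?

Pre-subsidy: 60.75 - 0.25x = 279/7 + (2/7)x gives x* = 39 and P* = 51.
With the subsidy, sellers receive Ps = Pb + 15 for each unit, where Pb is the price buyers pay.
On the curves, Pb = 60.75 - 0.25x and Ps = 279/7 + (2/7)x; the wedge Ps − Pb = 15 gives 279/7 + (2/7)x − (60.75 - 0.25x) = 15, so x' = 67.
Then Pb = 60.75 − 0.25·67 = 44 and Ps = 279/7 + (2/7)·67 = 59.
The subsidy expands output by 67 − 39 = 28 past the efficient level; on those units the gap between marginal cost and willingness to pay runs from 0 up to 15.
DWL = ½ × 15 × 28 = 210.

Deadweight loss = 210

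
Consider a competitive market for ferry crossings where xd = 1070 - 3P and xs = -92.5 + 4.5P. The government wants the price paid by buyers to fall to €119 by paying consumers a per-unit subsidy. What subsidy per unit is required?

At a buyer price of 119, quantity demanded is 1070 − 3·119 = 713.
Sellers supply 713 only when they receive Ps with -92.5 + 4.5·Ps = 713, i.e. Ps = 179.
s = Ps − Pb = 179 − 119 = 60.

Required subsidy s = €60 per unit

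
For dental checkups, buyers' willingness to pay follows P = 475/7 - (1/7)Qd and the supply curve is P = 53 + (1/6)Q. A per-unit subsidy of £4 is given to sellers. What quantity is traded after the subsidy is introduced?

Pre-subsidy: 475/7 - (1/7)Q = 53 + (1/6)Q gives Q* = 48 and P* = 61.
With the subsidy, sellers receive Ps = Pb + 4 for each unit, where Pb is the price buyers pay.
On the curves, Pb = 475/7 - (1/7)Q and Ps = 53 + (1/6)Q; the wedge Ps − Pb = 4 gives 53 + (1/6)Q − (475/7 - (1/7)Q) = 4, so Q' = 792/13.
Then Pb = 475/7 − (1/7)·(792/13) = 769/13 and Ps = 53 + (1/6)·(792/13) = 821/13.

Q' = 792/13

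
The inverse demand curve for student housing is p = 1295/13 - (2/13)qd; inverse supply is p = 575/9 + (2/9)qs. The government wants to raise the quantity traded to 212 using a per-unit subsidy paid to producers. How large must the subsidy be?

Required subsidy s = 44 per unit

At q = 212, from the demand curve buyers pay pb = 1295/13 − (2/13)·212 = 67; from the supply curve sellers need ps = 575/9 + (2/9)·212 = 111.
The subsidy must fill the gap: s = ps − pb = 111 − 67 = 44.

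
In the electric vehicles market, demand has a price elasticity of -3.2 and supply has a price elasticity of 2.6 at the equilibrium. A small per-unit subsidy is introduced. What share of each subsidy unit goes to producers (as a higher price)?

For a small subsidy around the equilibrium, the benefit split depends on the relative slopes, which at a point are proportional to the elasticities.
Buyer share = εs/(εs + |εd|) = 2.6/(2.6 + 3.2) = 13/29; seller share = |εd|/(εs + |εd|) = 16/29.
So producers capture 16/29 of the subsidy.

Producer share = 16/29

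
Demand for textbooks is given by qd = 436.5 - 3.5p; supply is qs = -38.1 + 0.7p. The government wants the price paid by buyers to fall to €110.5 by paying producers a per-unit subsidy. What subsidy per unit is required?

At a buyer price of 110.5, quantity demanded is 436.5 − 3.5·110.5 = 49.75.
Sellers supply 49.75 only when they receive ps with -38.1 + 0.7·ps = 49.75, i.e. ps = 125.5.
s = ps − pb = 125.5 − 110.5 = 15.

Required subsidy s = €15 per unit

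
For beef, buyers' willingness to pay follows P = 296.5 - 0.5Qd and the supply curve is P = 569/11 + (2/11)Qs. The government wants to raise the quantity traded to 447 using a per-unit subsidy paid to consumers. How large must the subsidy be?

At Q = 447, from the demand curve buyers pay Pb = 296.5 − 0.5·447 = 73; from the supply curve sellers need Ps = 569/11 + (2/11)·447 = 133.
The subsidy must fill the gap: s = Ps − Pb = 133 − 73 = 60.

Required subsidy s = 60 per unit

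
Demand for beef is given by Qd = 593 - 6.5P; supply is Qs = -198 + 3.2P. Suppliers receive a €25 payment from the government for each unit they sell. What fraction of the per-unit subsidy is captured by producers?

Producer share = 65/97

Pre-subsidy: 593 - 6.5P = -198 + 3.2P gives P* = 7910/97, Q* = 6106/97.
With the subsidy, sellers receive Ps = Pb + 25 for each unit, where Pb is the price buyers pay.
Supply in terms of Pb becomes Qs = -198 + 3.2(Pb + 25) = -118 + 3.2Pb. Setting this equal to demand: 593 - 6.5Pb = -118 + 3.2Pb, so Pb = 7110/97.
Sellers receive Ps = 7110/97 + 25 = 9535/97; Q' = 593 − 6.5·(7110/97) = 11306/97.
Buyers' price falls by P* − Pb = 7910/97 − 7110/97 = 800/97; sellers' price rises by Ps − P* = 9535/97 − 7910/97 = 1625/97.
So producers capture (1625/97)/25 = 65/97 of each unit of subsidy.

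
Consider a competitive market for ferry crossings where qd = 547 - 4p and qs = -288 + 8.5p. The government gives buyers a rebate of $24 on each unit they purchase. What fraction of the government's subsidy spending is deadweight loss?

Pre-subsidy: 547 - 4p = -288 + 8.5p gives p* = 66.8, q* = 279.8.
With the rebate, buyers effectively pay pb = ps − 24, where ps is the price sellers receive.
Demand in terms of ps becomes qd = 547 − 4(ps − 24) = 643 - 4ps. Setting this equal to supply: 643 - 4ps = -288 + 8.5ps, so ps = 74.48.
Buyers pay pb = 74.48 − 24 = 50.48; q' = -288 + 8.5·74.48 = 345.08.
ΔCS = ½(279.8 + 345.08)(66.8 − 50.48) = 5099.0208; ΔPS = ½(279.8 + 345.08)(74.48 − 66.8) = 2399.5392.
Government spending = 24 × 345.08 = 8281.92.
DWL = ½ × 24 × (345.08 − 279.8) = 783.36; fraction = 783.36 / 8281.92 = 816/8627.

DWL / government spending = 816/8627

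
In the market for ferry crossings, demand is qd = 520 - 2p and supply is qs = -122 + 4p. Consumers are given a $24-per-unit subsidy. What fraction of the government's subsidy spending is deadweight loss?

DWL / government spending = 8/169

Pre-subsidy: 520 - 2p = -122 + 4p gives p* = 107, q* = 306.
With the rebate, buyers effectively pay pb = ps − 24, where ps is the price sellers receive.
Demand in terms of ps becomes qd = 520 − 2(ps − 24) = 568 - 2ps. Setting this equal to supply: 568 - 2ps = -122 + 4ps, so ps = 115.
Buyers pay pb = 115 − 24 = 91; q' = -122 + 4·115 = 338.
ΔCS = ½(306 + 338)(107 − 91) = 5152; ΔPS = ½(306 + 338)(115 − 107) = 2576.
Government spending = 24 × 338 = 8112.
DWL = ½ × 24 × (338 − 306) = 384; fraction = 384 / 8112 = 8/169.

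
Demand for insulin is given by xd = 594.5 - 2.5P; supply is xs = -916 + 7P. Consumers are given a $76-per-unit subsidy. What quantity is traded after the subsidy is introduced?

x' = 337

Pre-subsidy: 594.5 - 2.5P = -916 + 7P gives P* = 159, x* = 197.
With the rebate, buyers effectively pay Pb = Ps − 76, where Ps is the price sellers receive.
Demand in terms of Ps becomes xd = 594.5 − 2.5(Ps − 76) = 784.5 - 2.5Ps. Setting this equal to supply: 784.5 - 2.5Ps = -916 + 7Ps, so Ps = 179.
Buyers pay Pb = 179 − 76 = 103; x' = -916 + 7·179 = 337.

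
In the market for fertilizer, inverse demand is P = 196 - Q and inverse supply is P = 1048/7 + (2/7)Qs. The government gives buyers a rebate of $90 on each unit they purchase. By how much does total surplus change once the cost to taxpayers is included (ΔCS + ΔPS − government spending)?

Net change in total surplus = -$3150

Pre-subsidy: 196 - Q = 1048/7 + (2/7)Q gives Q* = 36 and P* = 160.
With the rebate, buyers effectively pay Pb = Ps − 90, where Ps is the price sellers receive.
On the curves, Pb = 196 - Q and Ps = 1048/7 + (2/7)Q; the wedge Ps − Pb = 90 gives 1048/7 + (2/7)Q − (196 - Q) = 90, so Q' = 106.
Then Pb = 196 − 1·106 = 90 and Ps = 1048/7 + (2/7)·106 = 180.
ΔCS = ½(36 + 106)(160 − 90) = 4970; ΔPS = ½(36 + 106)(180 − 160) = 1420.
Government spending = 90 × 106 = 9540.
Net change = 4970 + 1420 − 9540 = -3150. The loss equals the DWL triangle ½·90·70.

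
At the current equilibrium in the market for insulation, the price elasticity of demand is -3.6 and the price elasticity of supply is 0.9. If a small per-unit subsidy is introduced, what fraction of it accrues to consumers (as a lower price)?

Consumer share = 0.2

For a small subsidy around the equilibrium, the benefit split depends on the relative slopes, which at a point are proportional to the elasticities.
Buyer share = εs/(εs + |εd|) = 0.9/(0.9 + 3.6) = 0.2; seller share = |εd|/(εs + |εd|) = 0.8.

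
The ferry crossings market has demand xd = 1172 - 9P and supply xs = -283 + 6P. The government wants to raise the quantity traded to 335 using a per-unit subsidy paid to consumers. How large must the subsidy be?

Required subsidy s = 10 per unit

At x = 335, invert demand for the buyer price: Pb = (1172 − 335)/9 = 93; invert supply for the seller price: Ps = (335 − (-283))/6 = 103.
The subsidy must fill the gap: s = Ps − Pb = 103 − 93 = 10.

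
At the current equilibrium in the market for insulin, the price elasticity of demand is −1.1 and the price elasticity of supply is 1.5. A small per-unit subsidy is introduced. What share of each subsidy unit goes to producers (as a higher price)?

Producer share = 11/26

For a small subsidy around the equilibrium, the benefit split depends on the relative slopes, which at a point are proportional to the elasticities.
Buyer share = εs/(εs + |εd|) = 1.5/(1.5 + 1.1) = 15/26; seller share = |εd|/(εs + |εd|) = 11/26.
So producers capture 11/26 of the subsidy.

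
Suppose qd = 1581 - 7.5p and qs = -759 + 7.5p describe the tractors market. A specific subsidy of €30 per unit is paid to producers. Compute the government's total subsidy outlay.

Government cost = €15705

Pre-subsidy: 1581 - 7.5p = -759 + 7.5p gives p* = 156, q* = 411.
With the subsidy, sellers receive ps = pb + 30 for each unit, where pb is the price buyers pay.
Supply in terms of pb becomes qs = -759 + 7.5(pb + 30) = -534 + 7.5pb. Setting this equal to demand: 1581 - 7.5pb = -534 + 7.5pb, so pb = 141.
Sellers receive ps = 141 + 30 = 171; q' = 1581 − 7.5·141 = 523.5.
Government outlay = subsidy × quantity = 30 × 523.5 = 15705.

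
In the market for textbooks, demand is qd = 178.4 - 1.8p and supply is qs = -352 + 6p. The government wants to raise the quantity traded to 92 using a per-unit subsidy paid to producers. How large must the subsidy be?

At q = 92, invert demand for the buyer price: pb = (178.4 − 92)/1.8 = 48; invert supply for the seller price: ps = (92 − (-352))/6 = 74.
The subsidy must fill the gap: s = ps − pb = 74 − 48 = 26.

Required subsidy s = 26 per unit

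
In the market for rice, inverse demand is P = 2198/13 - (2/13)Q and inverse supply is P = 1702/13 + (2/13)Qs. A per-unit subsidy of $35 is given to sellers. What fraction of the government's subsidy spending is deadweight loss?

DWL / government spending = 455/1902

Pre-subsidy: 2198/13 - (2/13)Q = 1702/13 + (2/13)Q gives Q* = 124 and P* = 150.
With the subsidy, sellers receive Ps = Pb + 35 for each unit, where Pb is the price buyers pay.
On the curves, Pb = 2198/13 - (2/13)Q and Ps = 1702/13 + (2/13)Q; the wedge Ps − Pb = 35 gives 1702/13 + (2/13)Q − (2198/13 - (2/13)Q) = 35, so Q' = 237.75.
Then Pb = 2198/13 − (2/13)·237.75 = 132.5 and Ps = 1702/13 + (2/13)·237.75 = 167.5.
ΔCS = ½(124 + 237.75)(150 − 132.5) = 3165.3125; ΔPS = ½(124 + 237.75)(167.5 − 150) = 3165.3125.
Government spending = 35 × 237.75 = 8321.25.
DWL = ½ × 35 × (237.75 − 124) = 1990.625; fraction = 1990.625 / 8321.25 = 455/1902.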